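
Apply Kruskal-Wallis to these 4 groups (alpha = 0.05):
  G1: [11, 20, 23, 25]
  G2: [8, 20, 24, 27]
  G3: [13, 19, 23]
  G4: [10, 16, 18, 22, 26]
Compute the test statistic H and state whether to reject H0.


Step 1: Combine all N = 16 observations and assign midranks.
sorted (value, group, rank): (8,G2,1), (10,G4,2), (11,G1,3), (13,G3,4), (16,G4,5), (18,G4,6), (19,G3,7), (20,G1,8.5), (20,G2,8.5), (22,G4,10), (23,G1,11.5), (23,G3,11.5), (24,G2,13), (25,G1,14), (26,G4,15), (27,G2,16)
Step 2: Sum ranks within each group.
R_1 = 37 (n_1 = 4)
R_2 = 38.5 (n_2 = 4)
R_3 = 22.5 (n_3 = 3)
R_4 = 38 (n_4 = 5)
Step 3: H = 12/(N(N+1)) * sum(R_i^2/n_i) - 3(N+1)
     = 12/(16*17) * (37^2/4 + 38.5^2/4 + 22.5^2/3 + 38^2/5) - 3*17
     = 0.044118 * 1170.36 - 51
     = 0.633640.
Step 4: Ties present; correction factor C = 1 - 12/(16^3 - 16) = 0.997059. Corrected H = 0.633640 / 0.997059 = 0.635509.
Step 5: Under H0, H ~ chi^2(3); p-value = 0.888257.
Step 6: alpha = 0.05. fail to reject H0.

H = 0.6355, df = 3, p = 0.888257, fail to reject H0.


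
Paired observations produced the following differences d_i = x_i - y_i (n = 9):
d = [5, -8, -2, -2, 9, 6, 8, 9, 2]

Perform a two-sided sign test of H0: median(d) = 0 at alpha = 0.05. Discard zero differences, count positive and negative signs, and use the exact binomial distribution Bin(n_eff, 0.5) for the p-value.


Step 1: Discard zero differences. Original n = 9; n_eff = number of nonzero differences = 9.
Nonzero differences (with sign): +5, -8, -2, -2, +9, +6, +8, +9, +2
Step 2: Count signs: positive = 6, negative = 3.
Step 3: Under H0: P(positive) = 0.5, so the number of positives S ~ Bin(9, 0.5).
Step 4: Two-sided exact p-value = sum of Bin(9,0.5) probabilities at or below the observed probability = 0.507812.
Step 5: alpha = 0.05. fail to reject H0.

n_eff = 9, pos = 6, neg = 3, p = 0.507812, fail to reject H0.


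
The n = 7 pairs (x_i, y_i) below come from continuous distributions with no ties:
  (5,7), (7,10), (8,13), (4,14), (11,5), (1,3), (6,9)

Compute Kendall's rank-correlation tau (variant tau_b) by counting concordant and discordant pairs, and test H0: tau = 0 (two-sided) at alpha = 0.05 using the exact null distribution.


Step 1: Enumerate the 21 unordered pairs (i,j) with i<j and classify each by sign(x_j-x_i) * sign(y_j-y_i).
  (1,2):dx=+2,dy=+3->C; (1,3):dx=+3,dy=+6->C; (1,4):dx=-1,dy=+7->D; (1,5):dx=+6,dy=-2->D
  (1,6):dx=-4,dy=-4->C; (1,7):dx=+1,dy=+2->C; (2,3):dx=+1,dy=+3->C; (2,4):dx=-3,dy=+4->D
  (2,5):dx=+4,dy=-5->D; (2,6):dx=-6,dy=-7->C; (2,7):dx=-1,dy=-1->C; (3,4):dx=-4,dy=+1->D
  (3,5):dx=+3,dy=-8->D; (3,6):dx=-7,dy=-10->C; (3,7):dx=-2,dy=-4->C; (4,5):dx=+7,dy=-9->D
  (4,6):dx=-3,dy=-11->C; (4,7):dx=+2,dy=-5->D; (5,6):dx=-10,dy=-2->C; (5,7):dx=-5,dy=+4->D
  (6,7):dx=+5,dy=+6->C
Step 2: C = 12, D = 9, total pairs = 21.
Step 3: tau = (C - D)/(n(n-1)/2) = (12 - 9)/21 = 0.142857.
Step 4: Exact two-sided p-value (enumerate n! = 5040 permutations of y under H0): p = 0.772619.
Step 5: alpha = 0.05. fail to reject H0.

tau_b = 0.1429 (C=12, D=9), p = 0.772619, fail to reject H0.


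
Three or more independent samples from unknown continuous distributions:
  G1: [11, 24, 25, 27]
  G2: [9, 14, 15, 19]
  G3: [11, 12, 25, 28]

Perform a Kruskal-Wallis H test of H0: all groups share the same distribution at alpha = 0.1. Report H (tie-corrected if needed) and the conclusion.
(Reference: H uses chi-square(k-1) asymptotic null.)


Step 1: Combine all N = 12 observations and assign midranks.
sorted (value, group, rank): (9,G2,1), (11,G1,2.5), (11,G3,2.5), (12,G3,4), (14,G2,5), (15,G2,6), (19,G2,7), (24,G1,8), (25,G1,9.5), (25,G3,9.5), (27,G1,11), (28,G3,12)
Step 2: Sum ranks within each group.
R_1 = 31 (n_1 = 4)
R_2 = 19 (n_2 = 4)
R_3 = 28 (n_3 = 4)
Step 3: H = 12/(N(N+1)) * sum(R_i^2/n_i) - 3(N+1)
     = 12/(12*13) * (31^2/4 + 19^2/4 + 28^2/4) - 3*13
     = 0.076923 * 526.5 - 39
     = 1.500000.
Step 4: Ties present; correction factor C = 1 - 12/(12^3 - 12) = 0.993007. Corrected H = 1.500000 / 0.993007 = 1.510563.
Step 5: Under H0, H ~ chi^2(2); p-value = 0.469878.
Step 6: alpha = 0.1. fail to reject H0.

H = 1.5106, df = 2, p = 0.469878, fail to reject H0.


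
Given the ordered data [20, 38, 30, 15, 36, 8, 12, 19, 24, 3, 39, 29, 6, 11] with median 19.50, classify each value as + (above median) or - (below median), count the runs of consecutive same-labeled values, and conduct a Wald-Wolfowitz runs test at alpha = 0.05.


Step 1: Compute median = 19.50; label A = above, B = below.
Labels in order: AAABABBBABAABB  (n_A = 7, n_B = 7)
Step 2: Count runs R = 8.
Step 3: Under H0 (random ordering), E[R] = 2*n_A*n_B/(n_A+n_B) + 1 = 2*7*7/14 + 1 = 8.0000.
        Var[R] = 2*n_A*n_B*(2*n_A*n_B - n_A - n_B) / ((n_A+n_B)^2 * (n_A+n_B-1)) = 8232/2548 = 3.2308.
        SD[R] = 1.7974.
Step 4: R = E[R], so z = 0 with no continuity correction.
Step 5: Two-sided p-value via normal approximation = 2*(1 - Phi(|z|)) = 1.000000.
Step 6: alpha = 0.05. fail to reject H0.

R = 8, z = 0.0000, p = 1.000000, fail to reject H0.


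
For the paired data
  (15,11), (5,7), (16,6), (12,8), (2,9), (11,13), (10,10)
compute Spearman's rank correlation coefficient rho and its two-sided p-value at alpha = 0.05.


Step 1: Rank x and y separately (midranks; no ties here).
rank(x): 15->6, 5->2, 16->7, 12->5, 2->1, 11->4, 10->3
rank(y): 11->6, 7->2, 6->1, 8->3, 9->4, 13->7, 10->5
Step 2: d_i = R_x(i) - R_y(i); compute d_i^2.
  (6-6)^2=0, (2-2)^2=0, (7-1)^2=36, (5-3)^2=4, (1-4)^2=9, (4-7)^2=9, (3-5)^2=4
sum(d^2) = 62.
Step 3: rho = 1 - 6*62 / (7*(7^2 - 1)) = 1 - 372/336 = -0.107143.
Step 4: Under H0, t = rho * sqrt((n-2)/(1-rho^2)) = -0.2410 ~ t(5).
Step 5: Two-sided p-value from the t-distribution with 5 df = 0.819151.
Step 6: alpha = 0.05. fail to reject H0.

rho = -0.1071, p = 0.819151, fail to reject H0 at alpha = 0.05.


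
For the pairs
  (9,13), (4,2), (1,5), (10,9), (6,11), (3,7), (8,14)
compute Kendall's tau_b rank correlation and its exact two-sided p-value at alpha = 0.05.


Step 1: Enumerate the 21 unordered pairs (i,j) with i<j and classify each by sign(x_j-x_i) * sign(y_j-y_i).
  (1,2):dx=-5,dy=-11->C; (1,3):dx=-8,dy=-8->C; (1,4):dx=+1,dy=-4->D; (1,5):dx=-3,dy=-2->C
  (1,6):dx=-6,dy=-6->C; (1,7):dx=-1,dy=+1->D; (2,3):dx=-3,dy=+3->D; (2,4):dx=+6,dy=+7->C
  (2,5):dx=+2,dy=+9->C; (2,6):dx=-1,dy=+5->D; (2,7):dx=+4,dy=+12->C; (3,4):dx=+9,dy=+4->C
  (3,5):dx=+5,dy=+6->C; (3,6):dx=+2,dy=+2->C; (3,7):dx=+7,dy=+9->C; (4,5):dx=-4,dy=+2->D
  (4,6):dx=-7,dy=-2->C; (4,7):dx=-2,dy=+5->D; (5,6):dx=-3,dy=-4->C; (5,7):dx=+2,dy=+3->C
  (6,7):dx=+5,dy=+7->C
Step 2: C = 15, D = 6, total pairs = 21.
Step 3: tau = (C - D)/(n(n-1)/2) = (15 - 6)/21 = 0.428571.
Step 4: Exact two-sided p-value (enumerate n! = 5040 permutations of y under H0): p = 0.238889.
Step 5: alpha = 0.05. fail to reject H0.

tau_b = 0.4286 (C=15, D=6), p = 0.238889, fail to reject H0.


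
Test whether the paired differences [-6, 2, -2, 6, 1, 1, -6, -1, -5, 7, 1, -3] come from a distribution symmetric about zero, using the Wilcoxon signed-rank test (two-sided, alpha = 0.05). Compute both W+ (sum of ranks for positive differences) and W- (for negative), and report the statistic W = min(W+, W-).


Step 1: Drop any zero differences (none here) and take |d_i|.
|d| = [6, 2, 2, 6, 1, 1, 6, 1, 5, 7, 1, 3]
Step 2: Midrank |d_i| (ties get averaged ranks).
ranks: |6|->10, |2|->5.5, |2|->5.5, |6|->10, |1|->2.5, |1|->2.5, |6|->10, |1|->2.5, |5|->8, |7|->12, |1|->2.5, |3|->7
Step 3: Attach original signs; sum ranks with positive sign and with negative sign.
W+ = 5.5 + 10 + 2.5 + 2.5 + 12 + 2.5 = 35
W- = 10 + 5.5 + 10 + 2.5 + 8 + 7 = 43
(Check: W+ + W- = 78 should equal n(n+1)/2 = 78.)
Step 4: Test statistic W = min(W+, W-) = 35.
Step 5: Ties in |d|, so use the tie-corrected normal approximation.
        E[W] = n(n+1)/4 = 12*13/4 = 39.
        Tie groups: |d|=1 (t=4), |d|=2 (t=2), |d|=6 (t=3); sum(t^3 - t) = 90.
        Var[W] = n(n+1)(2n+1)/24 - sum(t^3-t)/48 = 3900/24 - 90/48 = 160.625.
        z = (W - E[W]) / sqrt(Var[W]) = (35 - 39) / 12.6738 = -0.3156.
        Two-sided p = 2*Phi(z) = 0.752297.
Step 6: alpha = 0.05. fail to reject H0.

W+ = 35, W- = 43, W = min = 35, p = 0.752297, fail to reject H0.


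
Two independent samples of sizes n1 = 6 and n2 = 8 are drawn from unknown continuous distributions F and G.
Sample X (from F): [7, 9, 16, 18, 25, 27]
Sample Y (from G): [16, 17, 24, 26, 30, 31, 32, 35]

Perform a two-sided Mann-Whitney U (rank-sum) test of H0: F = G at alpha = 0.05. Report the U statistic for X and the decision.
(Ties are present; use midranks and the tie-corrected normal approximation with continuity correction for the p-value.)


Step 1: Combine and sort all 14 observations; assign midranks.
sorted (value, group): (7,X), (9,X), (16,X), (16,Y), (17,Y), (18,X), (24,Y), (25,X), (26,Y), (27,X), (30,Y), (31,Y), (32,Y), (35,Y)
ranks: 7->1, 9->2, 16->3.5, 16->3.5, 17->5, 18->6, 24->7, 25->8, 26->9, 27->10, 30->11, 31->12, 32->13, 35->14
Step 2: Rank sum for X: R1 = 1 + 2 + 3.5 + 6 + 8 + 10 = 30.5.
Step 3: U_X = R1 - n1(n1+1)/2 = 30.5 - 6*7/2 = 30.5 - 21 = 9.5.
       U_Y = n1*n2 - U_X = 48 - 9.5 = 38.5.
Step 4: Ties are present, so use the tie-corrected normal approximation (with continuity correction) for the p-value.
Step 5: p-value = 0.070392; compare to alpha = 0.05. fail to reject H0.

U_X = 9.5, p = 0.070392, fail to reject H0 at alpha = 0.05.


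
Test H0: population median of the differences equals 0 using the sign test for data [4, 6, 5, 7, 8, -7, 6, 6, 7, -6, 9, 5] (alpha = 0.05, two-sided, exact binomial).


Step 1: Discard zero differences. Original n = 12; n_eff = number of nonzero differences = 12.
Nonzero differences (with sign): +4, +6, +5, +7, +8, -7, +6, +6, +7, -6, +9, +5
Step 2: Count signs: positive = 10, negative = 2.
Step 3: Under H0: P(positive) = 0.5, so the number of positives S ~ Bin(12, 0.5).
Step 4: Two-sided exact p-value = sum of Bin(12,0.5) probabilities at or below the observed probability = 0.038574.
Step 5: alpha = 0.05. reject H0.

n_eff = 12, pos = 10, neg = 2, p = 0.038574, reject H0.


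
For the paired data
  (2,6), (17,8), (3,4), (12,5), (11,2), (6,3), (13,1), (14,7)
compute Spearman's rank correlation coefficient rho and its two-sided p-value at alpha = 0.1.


Step 1: Rank x and y separately (midranks; no ties here).
rank(x): 2->1, 17->8, 3->2, 12->5, 11->4, 6->3, 13->6, 14->7
rank(y): 6->6, 8->8, 4->4, 5->5, 2->2, 3->3, 1->1, 7->7
Step 2: d_i = R_x(i) - R_y(i); compute d_i^2.
  (1-6)^2=25, (8-8)^2=0, (2-4)^2=4, (5-5)^2=0, (4-2)^2=4, (3-3)^2=0, (6-1)^2=25, (7-7)^2=0
sum(d^2) = 58.
Step 3: rho = 1 - 6*58 / (8*(8^2 - 1)) = 1 - 348/504 = 0.309524.
Step 4: Under H0, t = rho * sqrt((n-2)/(1-rho^2)) = 0.7973 ~ t(6).
Step 5: Two-sided p-value from the t-distribution with 6 df = 0.455645.
Step 6: alpha = 0.1. fail to reject H0.

rho = 0.3095, p = 0.455645, fail to reject H0 at alpha = 0.1.


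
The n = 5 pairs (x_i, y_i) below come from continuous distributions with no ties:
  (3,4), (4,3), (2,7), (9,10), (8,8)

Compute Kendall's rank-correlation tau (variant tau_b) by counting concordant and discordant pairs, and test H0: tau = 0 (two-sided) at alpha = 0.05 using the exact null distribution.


Step 1: Enumerate the 10 unordered pairs (i,j) with i<j and classify each by sign(x_j-x_i) * sign(y_j-y_i).
  (1,2):dx=+1,dy=-1->D; (1,3):dx=-1,dy=+3->D; (1,4):dx=+6,dy=+6->C; (1,5):dx=+5,dy=+4->C
  (2,3):dx=-2,dy=+4->D; (2,4):dx=+5,dy=+7->C; (2,5):dx=+4,dy=+5->C; (3,4):dx=+7,dy=+3->C
  (3,5):dx=+6,dy=+1->C; (4,5):dx=-1,dy=-2->C
Step 2: C = 7, D = 3, total pairs = 10.
Step 3: tau = (C - D)/(n(n-1)/2) = (7 - 3)/10 = 0.400000.
Step 4: Exact two-sided p-value (enumerate n! = 120 permutations of y under H0): p = 0.483333.
Step 5: alpha = 0.05. fail to reject H0.

tau_b = 0.4000 (C=7, D=3), p = 0.483333, fail to reject H0.


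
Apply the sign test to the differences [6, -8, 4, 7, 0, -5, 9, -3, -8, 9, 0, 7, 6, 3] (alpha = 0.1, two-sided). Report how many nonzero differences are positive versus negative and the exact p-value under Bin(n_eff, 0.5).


Step 1: Discard zero differences. Original n = 14; n_eff = number of nonzero differences = 12.
Nonzero differences (with sign): +6, -8, +4, +7, -5, +9, -3, -8, +9, +7, +6, +3
Step 2: Count signs: positive = 8, negative = 4.
Step 3: Under H0: P(positive) = 0.5, so the number of positives S ~ Bin(12, 0.5).
Step 4: Two-sided exact p-value = sum of Bin(12,0.5) probabilities at or below the observed probability = 0.387695.
Step 5: alpha = 0.1. fail to reject H0.

n_eff = 12, pos = 8, neg = 4, p = 0.387695, fail to reject H0.


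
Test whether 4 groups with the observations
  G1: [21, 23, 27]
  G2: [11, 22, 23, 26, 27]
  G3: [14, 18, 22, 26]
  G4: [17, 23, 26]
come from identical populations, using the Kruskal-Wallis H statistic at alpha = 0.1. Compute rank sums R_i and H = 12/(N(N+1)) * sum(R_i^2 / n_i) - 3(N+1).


Step 1: Combine all N = 15 observations and assign midranks.
sorted (value, group, rank): (11,G2,1), (14,G3,2), (17,G4,3), (18,G3,4), (21,G1,5), (22,G2,6.5), (22,G3,6.5), (23,G1,9), (23,G2,9), (23,G4,9), (26,G2,12), (26,G3,12), (26,G4,12), (27,G1,14.5), (27,G2,14.5)
Step 2: Sum ranks within each group.
R_1 = 28.5 (n_1 = 3)
R_2 = 43 (n_2 = 5)
R_3 = 24.5 (n_3 = 4)
R_4 = 24 (n_4 = 3)
Step 3: H = 12/(N(N+1)) * sum(R_i^2/n_i) - 3(N+1)
     = 12/(15*16) * (28.5^2/3 + 43^2/5 + 24.5^2/4 + 24^2/3) - 3*16
     = 0.050000 * 982.612 - 48
     = 1.130625.
Step 4: Ties present; correction factor C = 1 - 60/(15^3 - 15) = 0.982143. Corrected H = 1.130625 / 0.982143 = 1.151182.
Step 5: Under H0, H ~ chi^2(3); p-value = 0.764735.
Step 6: alpha = 0.1. fail to reject H0.

H = 1.1512, df = 3, p = 0.764735, fail to reject H0.


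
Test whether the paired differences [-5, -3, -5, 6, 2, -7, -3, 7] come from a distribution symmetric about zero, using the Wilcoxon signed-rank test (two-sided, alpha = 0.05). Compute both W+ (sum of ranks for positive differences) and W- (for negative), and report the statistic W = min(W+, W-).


Step 1: Drop any zero differences (none here) and take |d_i|.
|d| = [5, 3, 5, 6, 2, 7, 3, 7]
Step 2: Midrank |d_i| (ties get averaged ranks).
ranks: |5|->4.5, |3|->2.5, |5|->4.5, |6|->6, |2|->1, |7|->7.5, |3|->2.5, |7|->7.5
Step 3: Attach original signs; sum ranks with positive sign and with negative sign.
W+ = 6 + 1 + 7.5 = 14.5
W- = 4.5 + 2.5 + 4.5 + 7.5 + 2.5 = 21.5
(Check: W+ + W- = 36 should equal n(n+1)/2 = 36.)
Step 4: Test statistic W = min(W+, W-) = 14.5.
Step 5: Ties in |d|, so use the tie-corrected normal approximation.
        E[W] = n(n+1)/4 = 8*9/4 = 18.
        Tie groups: |d|=3 (t=2), |d|=5 (t=2), |d|=7 (t=2); sum(t^3 - t) = 18.
        Var[W] = n(n+1)(2n+1)/24 - sum(t^3-t)/48 = 1224/24 - 18/48 = 50.625.
        z = (W - E[W]) / sqrt(Var[W]) = (14.5 - 18) / 7.1151 = -0.4919.
        Two-sided p = 2*Phi(z) = 0.622783.
Step 6: alpha = 0.05. fail to reject H0.

W+ = 14.5, W- = 21.5, W = min = 14.5, p = 0.622783, fail to reject H0.


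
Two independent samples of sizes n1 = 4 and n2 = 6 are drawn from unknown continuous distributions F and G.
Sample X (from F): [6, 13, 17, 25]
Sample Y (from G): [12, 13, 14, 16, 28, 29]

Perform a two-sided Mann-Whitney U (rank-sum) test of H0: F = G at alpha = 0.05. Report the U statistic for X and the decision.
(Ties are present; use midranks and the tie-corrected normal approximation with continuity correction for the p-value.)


Step 1: Combine and sort all 10 observations; assign midranks.
sorted (value, group): (6,X), (12,Y), (13,X), (13,Y), (14,Y), (16,Y), (17,X), (25,X), (28,Y), (29,Y)
ranks: 6->1, 12->2, 13->3.5, 13->3.5, 14->5, 16->6, 17->7, 25->8, 28->9, 29->10
Step 2: Rank sum for X: R1 = 1 + 3.5 + 7 + 8 = 19.5.
Step 3: U_X = R1 - n1(n1+1)/2 = 19.5 - 4*5/2 = 19.5 - 10 = 9.5.
       U_Y = n1*n2 - U_X = 24 - 9.5 = 14.5.
Step 4: Ties are present, so use the tie-corrected normal approximation (with continuity correction) for the p-value.
Step 5: p-value = 0.668870; compare to alpha = 0.05. fail to reject H0.

U_X = 9.5, p = 0.668870, fail to reject H0 at alpha = 0.05.


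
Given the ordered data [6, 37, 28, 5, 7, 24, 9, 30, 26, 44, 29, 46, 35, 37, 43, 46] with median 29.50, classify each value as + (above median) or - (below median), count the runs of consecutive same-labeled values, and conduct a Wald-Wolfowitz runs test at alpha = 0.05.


Step 1: Compute median = 29.50; label A = above, B = below.
Labels in order: BABBBBBABABAAAAA  (n_A = 8, n_B = 8)
Step 2: Count runs R = 8.
Step 3: Under H0 (random ordering), E[R] = 2*n_A*n_B/(n_A+n_B) + 1 = 2*8*8/16 + 1 = 9.0000.
        Var[R] = 2*n_A*n_B*(2*n_A*n_B - n_A - n_B) / ((n_A+n_B)^2 * (n_A+n_B-1)) = 14336/3840 = 3.7333.
        SD[R] = 1.9322.
Step 4: Continuity-corrected z = (R + 0.5 - E[R]) / SD[R] = (8 + 0.5 - 9.0000) / 1.9322 = -0.2588.
Step 5: Two-sided p-value via normal approximation = 2*(1 - Phi(|z|)) = 0.795809.
Step 6: alpha = 0.05. fail to reject H0.

R = 8, z = -0.2588, p = 0.795809, fail to reject H0.


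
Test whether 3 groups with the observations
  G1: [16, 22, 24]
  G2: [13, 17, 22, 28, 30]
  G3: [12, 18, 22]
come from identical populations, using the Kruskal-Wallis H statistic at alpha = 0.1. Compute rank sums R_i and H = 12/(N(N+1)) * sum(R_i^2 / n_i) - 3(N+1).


Step 1: Combine all N = 11 observations and assign midranks.
sorted (value, group, rank): (12,G3,1), (13,G2,2), (16,G1,3), (17,G2,4), (18,G3,5), (22,G1,7), (22,G2,7), (22,G3,7), (24,G1,9), (28,G2,10), (30,G2,11)
Step 2: Sum ranks within each group.
R_1 = 19 (n_1 = 3)
R_2 = 34 (n_2 = 5)
R_3 = 13 (n_3 = 3)
Step 3: H = 12/(N(N+1)) * sum(R_i^2/n_i) - 3(N+1)
     = 12/(11*12) * (19^2/3 + 34^2/5 + 13^2/3) - 3*12
     = 0.090909 * 407.867 - 36
     = 1.078788.
Step 4: Ties present; correction factor C = 1 - 24/(11^3 - 11) = 0.981818. Corrected H = 1.078788 / 0.981818 = 1.098765.
Step 5: Under H0, H ~ chi^2(2); p-value = 0.577306.
Step 6: alpha = 0.1. fail to reject H0.

H = 1.0988, df = 2, p = 0.577306, fail to reject H0.


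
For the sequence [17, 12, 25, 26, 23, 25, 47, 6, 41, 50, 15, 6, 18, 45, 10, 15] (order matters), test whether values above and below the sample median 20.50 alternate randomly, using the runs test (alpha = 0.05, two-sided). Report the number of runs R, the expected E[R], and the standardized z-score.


Step 1: Compute median = 20.50; label A = above, B = below.
Labels in order: BBAAAAABAABBBABB  (n_A = 8, n_B = 8)
Step 2: Count runs R = 7.
Step 3: Under H0 (random ordering), E[R] = 2*n_A*n_B/(n_A+n_B) + 1 = 2*8*8/16 + 1 = 9.0000.
        Var[R] = 2*n_A*n_B*(2*n_A*n_B - n_A - n_B) / ((n_A+n_B)^2 * (n_A+n_B-1)) = 14336/3840 = 3.7333.
        SD[R] = 1.9322.
Step 4: Continuity-corrected z = (R + 0.5 - E[R]) / SD[R] = (7 + 0.5 - 9.0000) / 1.9322 = -0.7763.
Step 5: Two-sided p-value via normal approximation = 2*(1 - Phi(|z|)) = 0.437558.
Step 6: alpha = 0.05. fail to reject H0.

R = 7, z = -0.7763, p = 0.437558, fail to reject H0.


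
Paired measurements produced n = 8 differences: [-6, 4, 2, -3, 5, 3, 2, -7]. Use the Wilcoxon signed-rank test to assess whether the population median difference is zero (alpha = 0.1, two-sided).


Step 1: Drop any zero differences (none here) and take |d_i|.
|d| = [6, 4, 2, 3, 5, 3, 2, 7]
Step 2: Midrank |d_i| (ties get averaged ranks).
ranks: |6|->7, |4|->5, |2|->1.5, |3|->3.5, |5|->6, |3|->3.5, |2|->1.5, |7|->8
Step 3: Attach original signs; sum ranks with positive sign and with negative sign.
W+ = 5 + 1.5 + 6 + 3.5 + 1.5 = 17.5
W- = 7 + 3.5 + 8 = 18.5
(Check: W+ + W- = 36 should equal n(n+1)/2 = 36.)
Step 4: Test statistic W = min(W+, W-) = 17.5.
Step 5: Ties in |d|, so use the tie-corrected normal approximation.
        E[W] = n(n+1)/4 = 8*9/4 = 18.
        Tie groups: |d|=2 (t=2), |d|=3 (t=2); sum(t^3 - t) = 12.
        Var[W] = n(n+1)(2n+1)/24 - sum(t^3-t)/48 = 1224/24 - 12/48 = 50.75.
        z = (W - E[W]) / sqrt(Var[W]) = (17.5 - 18) / 7.1239 = -0.0702.
        Two-sided p = 2*Phi(z) = 0.944045.
Step 6: alpha = 0.1. fail to reject H0.

W+ = 17.5, W- = 18.5, W = min = 17.5, p = 0.944045, fail to reject H0.


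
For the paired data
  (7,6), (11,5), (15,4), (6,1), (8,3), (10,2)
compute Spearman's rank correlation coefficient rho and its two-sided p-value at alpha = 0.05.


Step 1: Rank x and y separately (midranks; no ties here).
rank(x): 7->2, 11->5, 15->6, 6->1, 8->3, 10->4
rank(y): 6->6, 5->5, 4->4, 1->1, 3->3, 2->2
Step 2: d_i = R_x(i) - R_y(i); compute d_i^2.
  (2-6)^2=16, (5-5)^2=0, (6-4)^2=4, (1-1)^2=0, (3-3)^2=0, (4-2)^2=4
sum(d^2) = 24.
Step 3: rho = 1 - 6*24 / (6*(6^2 - 1)) = 1 - 144/210 = 0.314286.
Step 4: Under H0, t = rho * sqrt((n-2)/(1-rho^2)) = 0.6621 ~ t(4).
Step 5: Two-sided p-value from the t-distribution with 4 df = 0.544093.
Step 6: alpha = 0.05. fail to reject H0.

rho = 0.3143, p = 0.544093, fail to reject H0 at alpha = 0.05.


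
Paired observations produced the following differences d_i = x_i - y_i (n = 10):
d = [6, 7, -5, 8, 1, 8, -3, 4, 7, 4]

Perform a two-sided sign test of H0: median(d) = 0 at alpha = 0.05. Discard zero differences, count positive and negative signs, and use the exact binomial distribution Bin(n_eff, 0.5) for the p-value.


Step 1: Discard zero differences. Original n = 10; n_eff = number of nonzero differences = 10.
Nonzero differences (with sign): +6, +7, -5, +8, +1, +8, -3, +4, +7, +4
Step 2: Count signs: positive = 8, negative = 2.
Step 3: Under H0: P(positive) = 0.5, so the number of positives S ~ Bin(10, 0.5).
Step 4: Two-sided exact p-value = sum of Bin(10,0.5) probabilities at or below the observed probability = 0.109375.
Step 5: alpha = 0.05. fail to reject H0.

n_eff = 10, pos = 8, neg = 2, p = 0.109375, fail to reject H0.


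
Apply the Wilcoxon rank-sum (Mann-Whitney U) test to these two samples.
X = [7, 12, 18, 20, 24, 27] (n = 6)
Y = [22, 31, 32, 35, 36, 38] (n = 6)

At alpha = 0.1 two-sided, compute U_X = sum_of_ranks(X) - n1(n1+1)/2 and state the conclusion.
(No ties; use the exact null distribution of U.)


Step 1: Combine and sort all 12 observations; assign midranks.
sorted (value, group): (7,X), (12,X), (18,X), (20,X), (22,Y), (24,X), (27,X), (31,Y), (32,Y), (35,Y), (36,Y), (38,Y)
ranks: 7->1, 12->2, 18->3, 20->4, 22->5, 24->6, 27->7, 31->8, 32->9, 35->10, 36->11, 38->12
Step 2: Rank sum for X: R1 = 1 + 2 + 3 + 4 + 6 + 7 = 23.
Step 3: U_X = R1 - n1(n1+1)/2 = 23 - 6*7/2 = 23 - 21 = 2.
       U_Y = n1*n2 - U_X = 36 - 2 = 34.
Step 4: No ties, so the exact null distribution of U (based on enumerating the C(12,6) = 924 equally likely rank assignments) gives the two-sided p-value.
Step 5: p-value = 0.008658; compare to alpha = 0.1. reject H0.

U_X = 2, p = 0.008658, reject H0 at alpha = 0.1.


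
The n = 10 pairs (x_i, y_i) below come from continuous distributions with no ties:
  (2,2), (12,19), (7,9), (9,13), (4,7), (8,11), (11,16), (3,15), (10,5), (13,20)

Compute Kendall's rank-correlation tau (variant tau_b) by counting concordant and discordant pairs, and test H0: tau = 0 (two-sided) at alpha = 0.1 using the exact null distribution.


Step 1: Enumerate the 45 unordered pairs (i,j) with i<j and classify each by sign(x_j-x_i) * sign(y_j-y_i).
  (1,2):dx=+10,dy=+17->C; (1,3):dx=+5,dy=+7->C; (1,4):dx=+7,dy=+11->C; (1,5):dx=+2,dy=+5->C
  (1,6):dx=+6,dy=+9->C; (1,7):dx=+9,dy=+14->C; (1,8):dx=+1,dy=+13->C; (1,9):dx=+8,dy=+3->C
  (1,10):dx=+11,dy=+18->C; (2,3):dx=-5,dy=-10->C; (2,4):dx=-3,dy=-6->C; (2,5):dx=-8,dy=-12->C
  (2,6):dx=-4,dy=-8->C; (2,7):dx=-1,dy=-3->C; (2,8):dx=-9,dy=-4->C; (2,9):dx=-2,dy=-14->C
  (2,10):dx=+1,dy=+1->C; (3,4):dx=+2,dy=+4->C; (3,5):dx=-3,dy=-2->C; (3,6):dx=+1,dy=+2->C
  (3,7):dx=+4,dy=+7->C; (3,8):dx=-4,dy=+6->D; (3,9):dx=+3,dy=-4->D; (3,10):dx=+6,dy=+11->C
  (4,5):dx=-5,dy=-6->C; (4,6):dx=-1,dy=-2->C; (4,7):dx=+2,dy=+3->C; (4,8):dx=-6,dy=+2->D
  (4,9):dx=+1,dy=-8->D; (4,10):dx=+4,dy=+7->C; (5,6):dx=+4,dy=+4->C; (5,7):dx=+7,dy=+9->C
  (5,8):dx=-1,dy=+8->D; (5,9):dx=+6,dy=-2->D; (5,10):dx=+9,dy=+13->C; (6,7):dx=+3,dy=+5->C
  (6,8):dx=-5,dy=+4->D; (6,9):dx=+2,dy=-6->D; (6,10):dx=+5,dy=+9->C; (7,8):dx=-8,dy=-1->C
  (7,9):dx=-1,dy=-11->C; (7,10):dx=+2,dy=+4->C; (8,9):dx=+7,dy=-10->D; (8,10):dx=+10,dy=+5->C
  (9,10):dx=+3,dy=+15->C
Step 2: C = 36, D = 9, total pairs = 45.
Step 3: tau = (C - D)/(n(n-1)/2) = (36 - 9)/45 = 0.600000.
Step 4: Exact two-sided p-value (enumerate n! = 3628800 permutations of y under H0): p = 0.016666.
Step 5: alpha = 0.1. reject H0.

tau_b = 0.6000 (C=36, D=9), p = 0.016666, reject H0.


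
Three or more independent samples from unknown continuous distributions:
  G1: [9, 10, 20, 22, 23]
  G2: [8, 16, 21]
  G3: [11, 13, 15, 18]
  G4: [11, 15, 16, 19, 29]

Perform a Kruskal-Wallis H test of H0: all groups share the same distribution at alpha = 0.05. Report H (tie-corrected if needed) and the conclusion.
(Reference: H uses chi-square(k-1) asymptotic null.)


Step 1: Combine all N = 17 observations and assign midranks.
sorted (value, group, rank): (8,G2,1), (9,G1,2), (10,G1,3), (11,G3,4.5), (11,G4,4.5), (13,G3,6), (15,G3,7.5), (15,G4,7.5), (16,G2,9.5), (16,G4,9.5), (18,G3,11), (19,G4,12), (20,G1,13), (21,G2,14), (22,G1,15), (23,G1,16), (29,G4,17)
Step 2: Sum ranks within each group.
R_1 = 49 (n_1 = 5)
R_2 = 24.5 (n_2 = 3)
R_3 = 29 (n_3 = 4)
R_4 = 50.5 (n_4 = 5)
Step 3: H = 12/(N(N+1)) * sum(R_i^2/n_i) - 3(N+1)
     = 12/(17*18) * (49^2/5 + 24.5^2/3 + 29^2/4 + 50.5^2/5) - 3*18
     = 0.039216 * 1400.58 - 54
     = 0.924837.
Step 4: Ties present; correction factor C = 1 - 18/(17^3 - 17) = 0.996324. Corrected H = 0.924837 / 0.996324 = 0.928249.
Step 5: Under H0, H ~ chi^2(3); p-value = 0.818606.
Step 6: alpha = 0.05. fail to reject H0.

H = 0.9282, df = 3, p = 0.818606, fail to reject H0.


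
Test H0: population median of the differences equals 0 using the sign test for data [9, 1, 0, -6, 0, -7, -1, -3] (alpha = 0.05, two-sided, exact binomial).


Step 1: Discard zero differences. Original n = 8; n_eff = number of nonzero differences = 6.
Nonzero differences (with sign): +9, +1, -6, -7, -1, -3
Step 2: Count signs: positive = 2, negative = 4.
Step 3: Under H0: P(positive) = 0.5, so the number of positives S ~ Bin(6, 0.5).
Step 4: Two-sided exact p-value = sum of Bin(6,0.5) probabilities at or below the observed probability = 0.687500.
Step 5: alpha = 0.05. fail to reject H0.

n_eff = 6, pos = 2, neg = 4, p = 0.687500, fail to reject H0.


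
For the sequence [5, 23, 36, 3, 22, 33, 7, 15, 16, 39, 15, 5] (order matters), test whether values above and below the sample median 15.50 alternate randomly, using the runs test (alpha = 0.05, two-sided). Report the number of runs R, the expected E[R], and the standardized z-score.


Step 1: Compute median = 15.50; label A = above, B = below.
Labels in order: BAABAABBAABB  (n_A = 6, n_B = 6)
Step 2: Count runs R = 7.
Step 3: Under H0 (random ordering), E[R] = 2*n_A*n_B/(n_A+n_B) + 1 = 2*6*6/12 + 1 = 7.0000.
        Var[R] = 2*n_A*n_B*(2*n_A*n_B - n_A - n_B) / ((n_A+n_B)^2 * (n_A+n_B-1)) = 4320/1584 = 2.7273.
        SD[R] = 1.6514.
Step 4: R = E[R], so z = 0 with no continuity correction.
Step 5: Two-sided p-value via normal approximation = 2*(1 - Phi(|z|)) = 1.000000.
Step 6: alpha = 0.05. fail to reject H0.

R = 7, z = 0.0000, p = 1.000000, fail to reject H0.


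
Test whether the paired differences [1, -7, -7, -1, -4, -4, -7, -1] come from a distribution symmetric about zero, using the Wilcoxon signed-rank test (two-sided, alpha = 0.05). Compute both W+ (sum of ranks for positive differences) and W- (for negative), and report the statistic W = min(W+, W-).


Step 1: Drop any zero differences (none here) and take |d_i|.
|d| = [1, 7, 7, 1, 4, 4, 7, 1]
Step 2: Midrank |d_i| (ties get averaged ranks).
ranks: |1|->2, |7|->7, |7|->7, |1|->2, |4|->4.5, |4|->4.5, |7|->7, |1|->2
Step 3: Attach original signs; sum ranks with positive sign and with negative sign.
W+ = 2 = 2
W- = 7 + 7 + 2 + 4.5 + 4.5 + 7 + 2 = 34
(Check: W+ + W- = 36 should equal n(n+1)/2 = 36.)
Step 4: Test statistic W = min(W+, W-) = 2.
Step 5: Ties in |d|, so use the tie-corrected normal approximation.
        E[W] = n(n+1)/4 = 8*9/4 = 18.
        Tie groups: |d|=1 (t=3), |d|=4 (t=2), |d|=7 (t=3); sum(t^3 - t) = 54.
        Var[W] = n(n+1)(2n+1)/24 - sum(t^3-t)/48 = 1224/24 - 54/48 = 49.875.
        z = (W - E[W]) / sqrt(Var[W]) = (2 - 18) / 7.0622 = -2.2656.
        Two-sided p = 2*Phi(z) = 0.023477.
Step 6: alpha = 0.05. reject H0.

W+ = 2, W- = 34, W = min = 2, p = 0.023477, reject H0.


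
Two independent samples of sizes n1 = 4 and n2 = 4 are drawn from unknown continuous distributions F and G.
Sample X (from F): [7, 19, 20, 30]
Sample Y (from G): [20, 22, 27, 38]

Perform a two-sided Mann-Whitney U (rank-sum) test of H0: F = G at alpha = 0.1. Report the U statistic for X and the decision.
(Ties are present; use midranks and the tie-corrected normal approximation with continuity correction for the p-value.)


Step 1: Combine and sort all 8 observations; assign midranks.
sorted (value, group): (7,X), (19,X), (20,X), (20,Y), (22,Y), (27,Y), (30,X), (38,Y)
ranks: 7->1, 19->2, 20->3.5, 20->3.5, 22->5, 27->6, 30->7, 38->8
Step 2: Rank sum for X: R1 = 1 + 2 + 3.5 + 7 = 13.5.
Step 3: U_X = R1 - n1(n1+1)/2 = 13.5 - 4*5/2 = 13.5 - 10 = 3.5.
       U_Y = n1*n2 - U_X = 16 - 3.5 = 12.5.
Step 4: Ties are present, so use the tie-corrected normal approximation (with continuity correction) for the p-value.
Step 5: p-value = 0.245383; compare to alpha = 0.1. fail to reject H0.

U_X = 3.5, p = 0.245383, fail to reject H0 at alpha = 0.1.


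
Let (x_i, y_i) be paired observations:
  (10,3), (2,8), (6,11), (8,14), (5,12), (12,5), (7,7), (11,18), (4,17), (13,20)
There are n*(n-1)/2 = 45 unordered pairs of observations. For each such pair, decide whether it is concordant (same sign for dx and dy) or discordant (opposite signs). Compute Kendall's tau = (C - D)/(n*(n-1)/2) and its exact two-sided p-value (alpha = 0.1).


Step 1: Enumerate the 45 unordered pairs (i,j) with i<j and classify each by sign(x_j-x_i) * sign(y_j-y_i).
  (1,2):dx=-8,dy=+5->D; (1,3):dx=-4,dy=+8->D; (1,4):dx=-2,dy=+11->D; (1,5):dx=-5,dy=+9->D
  (1,6):dx=+2,dy=+2->C; (1,7):dx=-3,dy=+4->D; (1,8):dx=+1,dy=+15->C; (1,9):dx=-6,dy=+14->D
  (1,10):dx=+3,dy=+17->C; (2,3):dx=+4,dy=+3->C; (2,4):dx=+6,dy=+6->C; (2,5):dx=+3,dy=+4->C
  (2,6):dx=+10,dy=-3->D; (2,7):dx=+5,dy=-1->D; (2,8):dx=+9,dy=+10->C; (2,9):dx=+2,dy=+9->C
  (2,10):dx=+11,dy=+12->C; (3,4):dx=+2,dy=+3->C; (3,5):dx=-1,dy=+1->D; (3,6):dx=+6,dy=-6->D
  (3,7):dx=+1,dy=-4->D; (3,8):dx=+5,dy=+7->C; (3,9):dx=-2,dy=+6->D; (3,10):dx=+7,dy=+9->C
  (4,5):dx=-3,dy=-2->C; (4,6):dx=+4,dy=-9->D; (4,7):dx=-1,dy=-7->C; (4,8):dx=+3,dy=+4->C
  (4,9):dx=-4,dy=+3->D; (4,10):dx=+5,dy=+6->C; (5,6):dx=+7,dy=-7->D; (5,7):dx=+2,dy=-5->D
  (5,8):dx=+6,dy=+6->C; (5,9):dx=-1,dy=+5->D; (5,10):dx=+8,dy=+8->C; (6,7):dx=-5,dy=+2->D
  (6,8):dx=-1,dy=+13->D; (6,9):dx=-8,dy=+12->D; (6,10):dx=+1,dy=+15->C; (7,8):dx=+4,dy=+11->C
  (7,9):dx=-3,dy=+10->D; (7,10):dx=+6,dy=+13->C; (8,9):dx=-7,dy=-1->C; (8,10):dx=+2,dy=+2->C
  (9,10):dx=+9,dy=+3->C
Step 2: C = 24, D = 21, total pairs = 45.
Step 3: tau = (C - D)/(n(n-1)/2) = (24 - 21)/45 = 0.066667.
Step 4: Exact two-sided p-value (enumerate n! = 3628800 permutations of y under H0): p = 0.861801.
Step 5: alpha = 0.1. fail to reject H0.

tau_b = 0.0667 (C=24, D=21), p = 0.861801, fail to reject H0.


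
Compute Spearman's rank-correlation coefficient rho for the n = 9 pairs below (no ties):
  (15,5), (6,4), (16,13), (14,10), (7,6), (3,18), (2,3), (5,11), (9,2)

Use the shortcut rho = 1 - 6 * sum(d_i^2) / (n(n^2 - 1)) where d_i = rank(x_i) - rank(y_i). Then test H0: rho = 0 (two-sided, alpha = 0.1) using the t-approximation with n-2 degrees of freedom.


Step 1: Rank x and y separately (midranks; no ties here).
rank(x): 15->8, 6->4, 16->9, 14->7, 7->5, 3->2, 2->1, 5->3, 9->6
rank(y): 5->4, 4->3, 13->8, 10->6, 6->5, 18->9, 3->2, 11->7, 2->1
Step 2: d_i = R_x(i) - R_y(i); compute d_i^2.
  (8-4)^2=16, (4-3)^2=1, (9-8)^2=1, (7-6)^2=1, (5-5)^2=0, (2-9)^2=49, (1-2)^2=1, (3-7)^2=16, (6-1)^2=25
sum(d^2) = 110.
Step 3: rho = 1 - 6*110 / (9*(9^2 - 1)) = 1 - 660/720 = 0.083333.
Step 4: Under H0, t = rho * sqrt((n-2)/(1-rho^2)) = 0.2212 ~ t(7).
Step 5: Two-sided p-value from the t-distribution with 7 df = 0.831214.
Step 6: alpha = 0.1. fail to reject H0.

rho = 0.0833, p = 0.831214, fail to reject H0 at alpha = 0.1.


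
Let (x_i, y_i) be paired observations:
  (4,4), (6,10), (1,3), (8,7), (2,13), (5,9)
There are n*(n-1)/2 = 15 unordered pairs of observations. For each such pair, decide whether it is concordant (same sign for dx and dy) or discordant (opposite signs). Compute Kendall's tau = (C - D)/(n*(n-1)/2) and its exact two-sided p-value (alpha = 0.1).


Step 1: Enumerate the 15 unordered pairs (i,j) with i<j and classify each by sign(x_j-x_i) * sign(y_j-y_i).
  (1,2):dx=+2,dy=+6->C; (1,3):dx=-3,dy=-1->C; (1,4):dx=+4,dy=+3->C; (1,5):dx=-2,dy=+9->D
  (1,6):dx=+1,dy=+5->C; (2,3):dx=-5,dy=-7->C; (2,4):dx=+2,dy=-3->D; (2,5):dx=-4,dy=+3->D
  (2,6):dx=-1,dy=-1->C; (3,4):dx=+7,dy=+4->C; (3,5):dx=+1,dy=+10->C; (3,6):dx=+4,dy=+6->C
  (4,5):dx=-6,dy=+6->D; (4,6):dx=-3,dy=+2->D; (5,6):dx=+3,dy=-4->D
Step 2: C = 9, D = 6, total pairs = 15.
Step 3: tau = (C - D)/(n(n-1)/2) = (9 - 6)/15 = 0.200000.
Step 4: Exact two-sided p-value (enumerate n! = 720 permutations of y under H0): p = 0.719444.
Step 5: alpha = 0.1. fail to reject H0.

tau_b = 0.2000 (C=9, D=6), p = 0.719444, fail to reject H0.


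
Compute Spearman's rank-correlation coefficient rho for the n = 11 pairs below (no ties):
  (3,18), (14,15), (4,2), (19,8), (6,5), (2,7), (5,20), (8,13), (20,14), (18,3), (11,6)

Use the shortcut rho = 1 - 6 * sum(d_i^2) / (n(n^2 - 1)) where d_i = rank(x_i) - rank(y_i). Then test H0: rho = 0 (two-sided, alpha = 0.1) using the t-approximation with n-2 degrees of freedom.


Step 1: Rank x and y separately (midranks; no ties here).
rank(x): 3->2, 14->8, 4->3, 19->10, 6->5, 2->1, 5->4, 8->6, 20->11, 18->9, 11->7
rank(y): 18->10, 15->9, 2->1, 8->6, 5->3, 7->5, 20->11, 13->7, 14->8, 3->2, 6->4
Step 2: d_i = R_x(i) - R_y(i); compute d_i^2.
  (2-10)^2=64, (8-9)^2=1, (3-1)^2=4, (10-6)^2=16, (5-3)^2=4, (1-5)^2=16, (4-11)^2=49, (6-7)^2=1, (11-8)^2=9, (9-2)^2=49, (7-4)^2=9
sum(d^2) = 222.
Step 3: rho = 1 - 6*222 / (11*(11^2 - 1)) = 1 - 1332/1320 = -0.009091.
Step 4: Under H0, t = rho * sqrt((n-2)/(1-rho^2)) = -0.0273 ~ t(9).
Step 5: Two-sided p-value from the t-distribution with 9 df = 0.978837.
Step 6: alpha = 0.1. fail to reject H0.

rho = -0.0091, p = 0.978837, fail to reject H0 at alpha = 0.1.


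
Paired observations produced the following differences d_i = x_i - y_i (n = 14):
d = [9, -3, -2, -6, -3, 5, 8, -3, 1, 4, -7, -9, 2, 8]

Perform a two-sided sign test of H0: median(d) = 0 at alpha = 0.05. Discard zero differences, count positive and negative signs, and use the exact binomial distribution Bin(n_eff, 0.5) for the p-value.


Step 1: Discard zero differences. Original n = 14; n_eff = number of nonzero differences = 14.
Nonzero differences (with sign): +9, -3, -2, -6, -3, +5, +8, -3, +1, +4, -7, -9, +2, +8
Step 2: Count signs: positive = 7, negative = 7.
Step 3: Under H0: P(positive) = 0.5, so the number of positives S ~ Bin(14, 0.5).
Step 4: Two-sided exact p-value = sum of Bin(14,0.5) probabilities at or below the observed probability = 1.000000.
Step 5: alpha = 0.05. fail to reject H0.

n_eff = 14, pos = 7, neg = 7, p = 1.000000, fail to reject H0.


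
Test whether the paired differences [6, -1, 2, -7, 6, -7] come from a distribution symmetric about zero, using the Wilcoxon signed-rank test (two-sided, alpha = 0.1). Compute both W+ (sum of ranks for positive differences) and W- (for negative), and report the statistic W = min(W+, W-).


Step 1: Drop any zero differences (none here) and take |d_i|.
|d| = [6, 1, 2, 7, 6, 7]
Step 2: Midrank |d_i| (ties get averaged ranks).
ranks: |6|->3.5, |1|->1, |2|->2, |7|->5.5, |6|->3.5, |7|->5.5
Step 3: Attach original signs; sum ranks with positive sign and with negative sign.
W+ = 3.5 + 2 + 3.5 = 9
W- = 1 + 5.5 + 5.5 = 12
(Check: W+ + W- = 21 should equal n(n+1)/2 = 21.)
Step 4: Test statistic W = min(W+, W-) = 9.
Step 5: Ties in |d|, so use the tie-corrected normal approximation.
        E[W] = n(n+1)/4 = 6*7/4 = 10.5.
        Tie groups: |d|=6 (t=2), |d|=7 (t=2); sum(t^3 - t) = 12.
        Var[W] = n(n+1)(2n+1)/24 - sum(t^3-t)/48 = 546/24 - 12/48 = 22.5.
        z = (W - E[W]) / sqrt(Var[W]) = (9 - 10.5) / 4.7434 = -0.3162.
        Two-sided p = 2*Phi(z) = 0.751830.
Step 6: alpha = 0.1. fail to reject H0.

W+ = 9, W- = 12, W = min = 9, p = 0.751830, fail to reject H0.


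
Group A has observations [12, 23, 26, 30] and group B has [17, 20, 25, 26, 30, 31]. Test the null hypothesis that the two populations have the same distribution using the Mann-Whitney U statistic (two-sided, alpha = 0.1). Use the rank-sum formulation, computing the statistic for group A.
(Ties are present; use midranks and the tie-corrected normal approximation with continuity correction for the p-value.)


Step 1: Combine and sort all 10 observations; assign midranks.
sorted (value, group): (12,X), (17,Y), (20,Y), (23,X), (25,Y), (26,X), (26,Y), (30,X), (30,Y), (31,Y)
ranks: 12->1, 17->2, 20->3, 23->4, 25->5, 26->6.5, 26->6.5, 30->8.5, 30->8.5, 31->10
Step 2: Rank sum for X: R1 = 1 + 4 + 6.5 + 8.5 = 20.
Step 3: U_X = R1 - n1(n1+1)/2 = 20 - 4*5/2 = 20 - 10 = 10.
       U_Y = n1*n2 - U_X = 24 - 10 = 14.
Step 4: Ties are present, so use the tie-corrected normal approximation (with continuity correction) for the p-value.
Step 5: p-value = 0.747637; compare to alpha = 0.1. fail to reject H0.

U_X = 10, p = 0.747637, fail to reject H0 at alpha = 0.1.


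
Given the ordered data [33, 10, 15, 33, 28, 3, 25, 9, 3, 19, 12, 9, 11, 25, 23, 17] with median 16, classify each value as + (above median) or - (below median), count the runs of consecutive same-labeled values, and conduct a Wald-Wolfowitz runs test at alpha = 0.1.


Step 1: Compute median = 16; label A = above, B = below.
Labels in order: ABBAABABBABBBAAA  (n_A = 8, n_B = 8)
Step 2: Count runs R = 9.
Step 3: Under H0 (random ordering), E[R] = 2*n_A*n_B/(n_A+n_B) + 1 = 2*8*8/16 + 1 = 9.0000.
        Var[R] = 2*n_A*n_B*(2*n_A*n_B - n_A - n_B) / ((n_A+n_B)^2 * (n_A+n_B-1)) = 14336/3840 = 3.7333.
        SD[R] = 1.9322.
Step 4: R = E[R], so z = 0 with no continuity correction.
Step 5: Two-sided p-value via normal approximation = 2*(1 - Phi(|z|)) = 1.000000.
Step 6: alpha = 0.1. fail to reject H0.

R = 9, z = 0.0000, p = 1.000000, fail to reject H0.


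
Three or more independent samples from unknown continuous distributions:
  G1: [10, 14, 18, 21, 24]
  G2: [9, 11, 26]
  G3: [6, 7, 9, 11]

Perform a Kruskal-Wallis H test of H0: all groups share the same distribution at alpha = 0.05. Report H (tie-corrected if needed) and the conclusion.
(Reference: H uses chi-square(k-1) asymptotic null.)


Step 1: Combine all N = 12 observations and assign midranks.
sorted (value, group, rank): (6,G3,1), (7,G3,2), (9,G2,3.5), (9,G3,3.5), (10,G1,5), (11,G2,6.5), (11,G3,6.5), (14,G1,8), (18,G1,9), (21,G1,10), (24,G1,11), (26,G2,12)
Step 2: Sum ranks within each group.
R_1 = 43 (n_1 = 5)
R_2 = 22 (n_2 = 3)
R_3 = 13 (n_3 = 4)
Step 3: H = 12/(N(N+1)) * sum(R_i^2/n_i) - 3(N+1)
     = 12/(12*13) * (43^2/5 + 22^2/3 + 13^2/4) - 3*13
     = 0.076923 * 573.383 - 39
     = 5.106410.
Step 4: Ties present; correction factor C = 1 - 12/(12^3 - 12) = 0.993007. Corrected H = 5.106410 / 0.993007 = 5.142371.
Step 5: Under H0, H ~ chi^2(2); p-value = 0.076445.
Step 6: alpha = 0.05. fail to reject H0.

H = 5.1424, df = 2, p = 0.076445, fail to reject H0.


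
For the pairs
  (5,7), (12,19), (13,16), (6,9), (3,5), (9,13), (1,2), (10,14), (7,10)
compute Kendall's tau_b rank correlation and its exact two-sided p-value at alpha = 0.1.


Step 1: Enumerate the 36 unordered pairs (i,j) with i<j and classify each by sign(x_j-x_i) * sign(y_j-y_i).
  (1,2):dx=+7,dy=+12->C; (1,3):dx=+8,dy=+9->C; (1,4):dx=+1,dy=+2->C; (1,5):dx=-2,dy=-2->C
  (1,6):dx=+4,dy=+6->C; (1,7):dx=-4,dy=-5->C; (1,8):dx=+5,dy=+7->C; (1,9):dx=+2,dy=+3->C
  (2,3):dx=+1,dy=-3->D; (2,4):dx=-6,dy=-10->C; (2,5):dx=-9,dy=-14->C; (2,6):dx=-3,dy=-6->C
  (2,7):dx=-11,dy=-17->C; (2,8):dx=-2,dy=-5->C; (2,9):dx=-5,dy=-9->C; (3,4):dx=-7,dy=-7->C
  (3,5):dx=-10,dy=-11->C; (3,6):dx=-4,dy=-3->C; (3,7):dx=-12,dy=-14->C; (3,8):dx=-3,dy=-2->C
  (3,9):dx=-6,dy=-6->C; (4,5):dx=-3,dy=-4->C; (4,6):dx=+3,dy=+4->C; (4,7):dx=-5,dy=-7->C
  (4,8):dx=+4,dy=+5->C; (4,9):dx=+1,dy=+1->C; (5,6):dx=+6,dy=+8->C; (5,7):dx=-2,dy=-3->C
  (5,8):dx=+7,dy=+9->C; (5,9):dx=+4,dy=+5->C; (6,7):dx=-8,dy=-11->C; (6,8):dx=+1,dy=+1->C
  (6,9):dx=-2,dy=-3->C; (7,8):dx=+9,dy=+12->C; (7,9):dx=+6,dy=+8->C; (8,9):dx=-3,dy=-4->C
Step 2: C = 35, D = 1, total pairs = 36.
Step 3: tau = (C - D)/(n(n-1)/2) = (35 - 1)/36 = 0.944444.
Step 4: Exact two-sided p-value (enumerate n! = 362880 permutations of y under H0): p = 0.000050.
Step 5: alpha = 0.1. reject H0.

tau_b = 0.9444 (C=35, D=1), p = 0.000050, reject H0.
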